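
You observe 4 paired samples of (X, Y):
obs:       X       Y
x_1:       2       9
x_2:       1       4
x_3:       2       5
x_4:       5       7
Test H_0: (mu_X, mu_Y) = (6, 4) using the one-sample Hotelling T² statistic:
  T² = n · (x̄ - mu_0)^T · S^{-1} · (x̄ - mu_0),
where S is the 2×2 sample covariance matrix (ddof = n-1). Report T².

Step 1 — sample mean vector:
  mean(X) = (2 + 1 + 2 + 5) / 4 = 10/4 = 2.5
  mean(Y) = (9 + 4 + 5 + 7) / 4 = 25/4 = 6.25
  x̄ = (2.5, 6.25),  deviation x̄ - mu_0 = (2.5, 6.25) - (6, 4) = (-3.5, 2.25).

Step 2 — sample covariance matrix, S[i,j] = (1/(n-1)) · Σ_k (x_{k,i} - mean_i) · (x_{k,j} - mean_j), divisor n-1 = 3:
  S[X,X] = ((-0.5)·(-0.5) + (-1.5)·(-1.5) + (-0.5)·(-0.5) + (2.5)·(2.5)) / 3 = 9/3 = 3
  S[X,Y] = ((-0.5)·(2.75) + (-1.5)·(-2.25) + (-0.5)·(-1.25) + (2.5)·(0.75)) / 3 = 4.5/3 = 1.5
  S[Y,Y] = ((2.75)·(2.75) + (-2.25)·(-2.25) + (-1.25)·(-1.25) + (0.75)·(0.75)) / 3 = 14.75/3 = 4.9167
  S = [[3, 1.5],
 [1.5, 4.9167]].

Step 3 — invert S. det(S) = 3·4.9167 - (1.5)² = 12.5.
  S^{-1} = (1/det) · [[d, -b], [-b, a]] = [[0.3933, -0.12],
 [-0.12, 0.24]].

Step 4 — quadratic form (x̄ - mu_0)^T · S^{-1} · (x̄ - mu_0):
  S^{-1} · (x̄ - mu_0) = (-1.6467, 0.96),
  (x̄ - mu_0)^T · [...] = (-3.5)·(-1.6467) + (2.25)·(0.96) = 7.9233.

Step 5 — scale by n: T² = 4 · 7.9233 = 31.6933.

T² ≈ 31.6933


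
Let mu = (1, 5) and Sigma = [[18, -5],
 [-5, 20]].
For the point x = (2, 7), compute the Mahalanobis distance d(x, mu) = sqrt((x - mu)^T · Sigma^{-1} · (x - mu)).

Step 1 — centre the observation: (x - mu) = (1, 2).

Step 2 — invert Sigma. det(Sigma) = 18·20 - (-5)² = 335.
  Sigma^{-1} = (1/det) · [[d, -b], [-b, a]] = [[0.0597, 0.0149],
 [0.0149, 0.0537]].

Step 3 — form the quadratic (x - mu)^T · Sigma^{-1} · (x - mu):
  Sigma^{-1} · (x - mu) = (0.0896, 0.1224).
  (x - mu)^T · [Sigma^{-1} · (x - mu)] = (1)·(0.0896) + (2)·(0.1224) = 0.3343.

Step 4 — take square root: d = √(0.3343) ≈ 0.5782.

d(x, mu) = √(0.3343) ≈ 0.5782


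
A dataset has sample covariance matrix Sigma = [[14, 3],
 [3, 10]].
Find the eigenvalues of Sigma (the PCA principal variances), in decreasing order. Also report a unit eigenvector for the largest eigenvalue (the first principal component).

Step 1 — characteristic polynomial of 2×2 Sigma:
  det(Sigma - λI) = λ² - trace · λ + det = 0.
  trace = 14 + 10 = 24, det = 14·10 - (3)² = 131.
Step 2 — discriminant:
  Δ = trace² - 4·det = 576 - 524 = 52.
Step 3 — eigenvalues:
  λ = (trace ± √Δ)/2 = (24 ± 7.2111)/2,
  λ_1 = 15.6056,  λ_2 = 8.3944.

Step 4 — unit eigenvector for λ_1: solve (Sigma - λ_1 I)v = 0. First row:
  (14 - 15.6056)·v_x + (3)·v_y = 0, i.e. (-1.6056)·v_x + (3)·v_y = 0,
  so v ∝ (b, λ_1 - a) = (3, 1.6056) = u.
  ||u|| = √((3)² + (1.6056)²) = √(11.5778) ≈ 3.4026,
  v_1 = u/||u|| ≈ (0.8817, 0.4719) (||v_1|| = 1).

λ_1 = 15.6056,  λ_2 = 8.3944;  v_1 ≈ (0.8817, 0.4719)


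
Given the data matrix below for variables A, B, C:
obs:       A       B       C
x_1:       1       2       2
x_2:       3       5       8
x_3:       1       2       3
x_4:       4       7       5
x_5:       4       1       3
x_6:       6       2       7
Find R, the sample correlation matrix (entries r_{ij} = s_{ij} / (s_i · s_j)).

Step 1 — column means:
  mean(A) = (1 + 3 + 1 + 4 + 4 + 6) / 6 = 19/6 = 3.1667
  mean(B) = (2 + 5 + 2 + 7 + 1 + 2) / 6 = 19/6 = 3.1667
  mean(C) = (2 + 8 + 3 + 5 + 3 + 7) / 6 = 28/6 = 4.6667

Step 2 — sample variances and covariances s[i,j] = (1/(n-1)) · Σ_k (x_{k,i} - mean_i) · (x_{k,j} - mean_j), with n-1 = 5:
  s[A,A] = ((-2.1667)·(-2.1667) + (-0.1667)·(-0.1667) + (-2.1667)·(-2.1667) + (0.8333)·(0.8333) + (0.8333)·(0.8333) + (2.8333)·(2.8333)) / 5 = 18.8333/5 = 3.7667
  s[A,B] = ((-2.1667)·(-1.1667) + (-0.1667)·(1.8333) + (-2.1667)·(-1.1667) + (0.8333)·(3.8333) + (0.8333)·(-2.1667) + (2.8333)·(-1.1667)) / 5 = 2.8333/5 = 0.5667
  s[A,C] = ((-2.1667)·(-2.6667) + (-0.1667)·(3.3333) + (-2.1667)·(-1.6667) + (0.8333)·(0.3333) + (0.8333)·(-1.6667) + (2.8333)·(2.3333)) / 5 = 14.3333/5 = 2.8667
  s[B,B] = ((-1.1667)·(-1.1667) + (1.8333)·(1.8333) + (-1.1667)·(-1.1667) + (3.8333)·(3.8333) + (-2.1667)·(-2.1667) + (-1.1667)·(-1.1667)) / 5 = 26.8333/5 = 5.3667
  s[B,C] = ((-1.1667)·(-2.6667) + (1.8333)·(3.3333) + (-1.1667)·(-1.6667) + (3.8333)·(0.3333) + (-2.1667)·(-1.6667) + (-1.1667)·(2.3333)) / 5 = 13.3333/5 = 2.6667
  s[C,C] = ((-2.6667)·(-2.6667) + (3.3333)·(3.3333) + (-1.6667)·(-1.6667) + (0.3333)·(0.3333) + (-1.6667)·(-1.6667) + (2.3333)·(2.3333)) / 5 = 29.3333/5 = 5.8667
  Sample standard deviations s_i = √(s[i,i]):
  s(A) = √(3.7667) = 1.9408
  s(B) = √(5.3667) = 2.3166
  s(C) = √(5.8667) = 2.4221

Step 3 — r_{ij} = s_{ij} / (s_i · s_j):
  r[A,A] = 1 (diagonal).
  r[A,B] = 0.5667 / (1.9408 · 2.3166) = 0.5667 / 4.496 = 0.126
  r[A,C] = 2.8667 / (1.9408 · 2.4221) = 2.8667 / 4.7008 = 0.6098
  r[B,B] = 1 (diagonal).
  r[B,C] = 2.6667 / (2.3166 · 2.4221) = 2.6667 / 5.6111 = 0.4752
  r[C,C] = 1 (diagonal).

R is symmetric with unit diagonal. Assembling:

R = [[1, 0.126, 0.6098],
 [0.126, 1, 0.4752],
 [0.6098, 0.4752, 1]]


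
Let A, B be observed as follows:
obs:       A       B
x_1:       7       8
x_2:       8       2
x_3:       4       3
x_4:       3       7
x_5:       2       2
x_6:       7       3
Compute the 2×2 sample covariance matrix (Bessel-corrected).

Step 1 — column means:
  mean(A) = (7 + 8 + 4 + 3 + 2 + 7) / 6 = 31/6 = 5.1667
  mean(B) = (8 + 2 + 3 + 7 + 2 + 3) / 6 = 25/6 = 4.1667

Step 2 — sample covariance S[i,j] = (1/(n-1)) · Σ_k (x_{k,i} - mean_i) · (x_{k,j} - mean_j), with n-1 = 5.
  S[A,A] = ((1.8333)·(1.8333) + (2.8333)·(2.8333) + (-1.1667)·(-1.1667) + (-2.1667)·(-2.1667) + (-3.1667)·(-3.1667) + (1.8333)·(1.8333)) / 5 = 30.8333/5 = 6.1667
  S[A,B] = ((1.8333)·(3.8333) + (2.8333)·(-2.1667) + (-1.1667)·(-1.1667) + (-2.1667)·(2.8333) + (-3.1667)·(-2.1667) + (1.8333)·(-1.1667)) / 5 = 0.8333/5 = 0.1667
  S[B,B] = ((3.8333)·(3.8333) + (-2.1667)·(-2.1667) + (-1.1667)·(-1.1667) + (2.8333)·(2.8333) + (-2.1667)·(-2.1667) + (-1.1667)·(-1.1667)) / 5 = 34.8333/5 = 6.9667

S is symmetric (S[j,i] = S[i,j]). Assembling:

S = [[6.1667, 0.1667],
 [0.1667, 6.9667]]


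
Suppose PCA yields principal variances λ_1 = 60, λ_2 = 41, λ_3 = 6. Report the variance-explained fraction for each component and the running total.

Step 1 — total variance = trace(Sigma) = Σ λ_i = 60 + 41 + 6 = 107.

Step 2 — fraction explained by component i = λ_i / Σ λ:
  PC1: 60/107 = 0.5607
  PC2: 41/107 = 0.3832
  PC3: 6/107 = 0.0561

Step 3 — cumulative fraction after k components = (λ_1 + ... + λ_k) / Σ λ:
  k = 1: 60/107 = 0.5607
  k = 2: (60 + 41)/107 = 101/107 = 0.9439
  k = 3: (60 + 41 + 6)/107 = 107/107 = 1

Summary (fraction, with percent):

explained: PC1 0.5607 (56.07%), PC2 0.3832 (38.32%), PC3 0.0561 (5.61%);  cumulative: 0.5607, 0.9439, 1


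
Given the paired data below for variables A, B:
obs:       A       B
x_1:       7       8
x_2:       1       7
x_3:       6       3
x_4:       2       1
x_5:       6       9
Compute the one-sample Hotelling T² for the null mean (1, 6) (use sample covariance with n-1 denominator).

Step 1 — sample mean vector:
  mean(A) = (7 + 1 + 6 + 2 + 6) / 5 = 22/5 = 4.4
  mean(B) = (8 + 7 + 3 + 1 + 9) / 5 = 28/5 = 5.6
  x̄ = (4.4, 5.6),  deviation x̄ - mu_0 = (4.4, 5.6) - (1, 6) = (3.4, -0.4).

Step 2 — sample covariance matrix, S[i,j] = (1/(n-1)) · Σ_k (x_{k,i} - mean_i) · (x_{k,j} - mean_j), divisor n-1 = 4:
  S[A,A] = ((2.6)·(2.6) + (-3.4)·(-3.4) + (1.6)·(1.6) + (-2.4)·(-2.4) + (1.6)·(1.6)) / 4 = 29.2/4 = 7.3
  S[A,B] = ((2.6)·(2.4) + (-3.4)·(1.4) + (1.6)·(-2.6) + (-2.4)·(-4.6) + (1.6)·(3.4)) / 4 = 13.8/4 = 3.45
  S[B,B] = ((2.4)·(2.4) + (1.4)·(1.4) + (-2.6)·(-2.6) + (-4.6)·(-4.6) + (3.4)·(3.4)) / 4 = 47.2/4 = 11.8
  S = [[7.3, 3.45],
 [3.45, 11.8]].

Step 3 — invert S. det(S) = 7.3·11.8 - (3.45)² = 74.2375.
  S^{-1} = (1/det) · [[d, -b], [-b, a]] = [[0.1589, -0.0465],
 [-0.0465, 0.0983]].

Step 4 — quadratic form (x̄ - mu_0)^T · S^{-1} · (x̄ - mu_0):
  S^{-1} · (x̄ - mu_0) = (0.559, -0.1973),
  (x̄ - mu_0)^T · [...] = (3.4)·(0.559) + (-0.4)·(-0.1973) = 1.9796.

Step 5 — scale by n: T² = 5 · 1.9796 = 9.898.

T² ≈ 9.898


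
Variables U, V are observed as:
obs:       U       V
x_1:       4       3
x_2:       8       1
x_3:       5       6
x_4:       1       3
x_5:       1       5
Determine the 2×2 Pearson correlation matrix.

Step 1 — column means:
  mean(U) = (4 + 8 + 5 + 1 + 1) / 5 = 19/5 = 3.8
  mean(V) = (3 + 1 + 6 + 3 + 5) / 5 = 18/5 = 3.6

Step 2 — sample variances and covariances s[i,j] = (1/(n-1)) · Σ_k (x_{k,i} - mean_i) · (x_{k,j} - mean_j), with n-1 = 4:
  s[U,U] = ((0.2)·(0.2) + (4.2)·(4.2) + (1.2)·(1.2) + (-2.8)·(-2.8) + (-2.8)·(-2.8)) / 4 = 34.8/4 = 8.7
  s[U,V] = ((0.2)·(-0.6) + (4.2)·(-2.6) + (1.2)·(2.4) + (-2.8)·(-0.6) + (-2.8)·(1.4)) / 4 = -10.4/4 = -2.6
  s[V,V] = ((-0.6)·(-0.6) + (-2.6)·(-2.6) + (2.4)·(2.4) + (-0.6)·(-0.6) + (1.4)·(1.4)) / 4 = 15.2/4 = 3.8
  Sample standard deviations s_i = √(s[i,i]):
  s(U) = √(8.7) = 2.9496
  s(V) = √(3.8) = 1.9494

Step 3 — r_{ij} = s_{ij} / (s_i · s_j):
  r[U,U] = 1 (diagonal).
  r[U,V] = -2.6 / (2.9496 · 1.9494) = -2.6 / 5.7498 = -0.4522
  r[V,V] = 1 (diagonal).

R is symmetric with unit diagonal. Assembling:

R = [[1, -0.4522],
 [-0.4522, 1]]


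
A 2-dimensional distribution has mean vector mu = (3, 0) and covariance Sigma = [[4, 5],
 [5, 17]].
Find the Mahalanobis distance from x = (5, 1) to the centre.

Step 1 — centre the observation: (x - mu) = (2, 1).

Step 2 — invert Sigma. det(Sigma) = 4·17 - (5)² = 43.
  Sigma^{-1} = (1/det) · [[d, -b], [-b, a]] = [[0.3953, -0.1163],
 [-0.1163, 0.093]].

Step 3 — form the quadratic (x - mu)^T · Sigma^{-1} · (x - mu):
  Sigma^{-1} · (x - mu) = (0.6744, -0.1395).
  (x - mu)^T · [Sigma^{-1} · (x - mu)] = (2)·(0.6744) + (1)·(-0.1395) = 1.2093.

Step 4 — take square root: d = √(1.2093) ≈ 1.0997.

d(x, mu) = √(1.2093) ≈ 1.0997


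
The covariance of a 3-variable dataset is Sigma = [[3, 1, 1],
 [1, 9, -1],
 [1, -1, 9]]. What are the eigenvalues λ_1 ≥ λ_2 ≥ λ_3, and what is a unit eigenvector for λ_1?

Step 1 — characteristic polynomial p(λ) = det(λI - Sigma) = λ³ - tr·λ² + c_1·λ - det, where tr = trace, c_1 = sum of the principal 2×2 minors, det = det(Sigma):
  tr = 3 + 9 + 9 = 21,
  c_1 = (3·9 - (1)²) + (3·9 - (1)²) + (9·9 - (-1)²) = 26 + 26 + 80 = 132,
  det = 3·(9·9 - (-1)²) - (1)·((1)·9 - (-1)·(1)) + (1)·((1)·(-1) - 9·(1)) = 3·(80) - (1)·(10) + (1)·(-10) = 220.
  So p(λ) = λ³ - 21λ² + 132λ - 220.
Step 2 — look for an integer root (rational root theorem: any rational root is an integer divisor of 220). Testing λ = 10:
  p(10) = 1000 - 2100 + 1320 - 220 = 0  ✓
  Dividing out (λ - 10): p(λ) = (λ - 10)(λ² - 11λ + 22).
Step 3 — remaining eigenvalues from the quadratic λ² - 11λ + 22 = 0:
  Δ = 11² - 4·22 = 121 - 88 = 33,  λ = (11 ± √33)/2 = (11 ± 5.7446)/2 ≈ 8.3723 or 2.6277.
  Sorted: λ_1 = 10,  λ_2 = 8.3723,  λ_3 = 2.6277  (check: sum = 21 = tr ✓).

Step 4 — unit eigenvector for λ_1 = 10: v spans the null space of (Sigma - λ_1 I), whose rows are
  r_1 = (-7, 1, 1),  r_2 = (1, -1, -1),  r_3 = (1, -1, -1).
  v is orthogonal to every row, so take v ∝ r_1 × r_2 = ((1)·(-1) - (1)·(-1), (1)·(1) - (-7)·(-1), (-7)·(-1) - (1)·(1)) = (0, -6, 6).
  Rescale (divide by 6; multiply by -1 so the first nonzero entry is positive): u = (0, 1, -1).
  ||u|| = √((0)² + (1)² + (-1)²) = √(2) ≈ 1.4142,  v_1 = u/||u|| ≈ (0, 0.7071, -0.7071) (||v_1|| = 1).

λ_1 = 10,  λ_2 = 8.3723,  λ_3 = 2.6277;  v_1 ≈ (0, 0.7071, -0.7071)


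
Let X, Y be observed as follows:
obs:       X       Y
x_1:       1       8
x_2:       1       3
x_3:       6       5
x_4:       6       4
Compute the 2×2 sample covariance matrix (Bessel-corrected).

Step 1 — column means:
  mean(X) = (1 + 1 + 6 + 6) / 4 = 14/4 = 3.5
  mean(Y) = (8 + 3 + 5 + 4) / 4 = 20/4 = 5

Step 2 — sample covariance S[i,j] = (1/(n-1)) · Σ_k (x_{k,i} - mean_i) · (x_{k,j} - mean_j), with n-1 = 3.
  S[X,X] = ((-2.5)·(-2.5) + (-2.5)·(-2.5) + (2.5)·(2.5) + (2.5)·(2.5)) / 3 = 25/3 = 8.3333
  S[X,Y] = ((-2.5)·(3) + (-2.5)·(-2) + (2.5)·(0) + (2.5)·(-1)) / 3 = -5/3 = -1.6667
  S[Y,Y] = ((3)·(3) + (-2)·(-2) + (0)·(0) + (-1)·(-1)) / 3 = 14/3 = 4.6667

S is symmetric (S[j,i] = S[i,j]). Assembling:

S = [[8.3333, -1.6667],
 [-1.6667, 4.6667]]


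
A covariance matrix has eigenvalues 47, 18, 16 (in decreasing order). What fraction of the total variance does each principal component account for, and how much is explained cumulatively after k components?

Step 1 — total variance = trace(Sigma) = Σ λ_i = 47 + 18 + 16 = 81.

Step 2 — fraction explained by component i = λ_i / Σ λ:
  PC1: 47/81 = 0.5802
  PC2: 18/81 = 0.2222
  PC3: 16/81 = 0.1975

Step 3 — cumulative fraction after k components = (λ_1 + ... + λ_k) / Σ λ:
  k = 1: 47/81 = 0.5802
  k = 2: (47 + 18)/81 = 65/81 = 0.8025
  k = 3: (47 + 18 + 16)/81 = 81/81 = 1

Summary (fraction, with percent):

explained: PC1 0.5802 (58.02%), PC2 0.2222 (22.22%), PC3 0.1975 (19.75%);  cumulative: 0.5802, 0.8025, 1


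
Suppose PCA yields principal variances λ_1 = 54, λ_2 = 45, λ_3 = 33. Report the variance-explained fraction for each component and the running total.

Step 1 — total variance = trace(Sigma) = Σ λ_i = 54 + 45 + 33 = 132.

Step 2 — fraction explained by component i = λ_i / Σ λ:
  PC1: 54/132 = 0.4091
  PC2: 45/132 = 0.3409
  PC3: 33/132 = 0.25

Step 3 — cumulative fraction after k components = (λ_1 + ... + λ_k) / Σ λ:
  k = 1: 54/132 = 0.4091
  k = 2: (54 + 45)/132 = 99/132 = 0.75
  k = 3: (54 + 45 + 33)/132 = 132/132 = 1

Summary (fraction, with percent):

explained: PC1 0.4091 (40.91%), PC2 0.3409 (34.09%), PC3 0.25 (25%);  cumulative: 0.4091, 0.75, 1


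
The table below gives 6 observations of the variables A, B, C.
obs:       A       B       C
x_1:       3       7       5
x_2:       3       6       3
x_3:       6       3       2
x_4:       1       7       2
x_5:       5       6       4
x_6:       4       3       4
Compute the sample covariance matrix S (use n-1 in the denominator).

Step 1 — column means:
  mean(A) = (3 + 3 + 6 + 1 + 5 + 4) / 6 = 22/6 = 3.6667
  mean(B) = (7 + 6 + 3 + 7 + 6 + 3) / 6 = 32/6 = 5.3333
  mean(C) = (5 + 3 + 2 + 2 + 4 + 4) / 6 = 20/6 = 3.3333

Step 2 — sample covariance S[i,j] = (1/(n-1)) · Σ_k (x_{k,i} - mean_i) · (x_{k,j} - mean_j), with n-1 = 5.
  S[A,A] = ((-0.6667)·(-0.6667) + (-0.6667)·(-0.6667) + (2.3333)·(2.3333) + (-2.6667)·(-2.6667) + (1.3333)·(1.3333) + (0.3333)·(0.3333)) / 5 = 15.3333/5 = 3.0667
  S[A,B] = ((-0.6667)·(1.6667) + (-0.6667)·(0.6667) + (2.3333)·(-2.3333) + (-2.6667)·(1.6667) + (1.3333)·(0.6667) + (0.3333)·(-2.3333)) / 5 = -11.3333/5 = -2.2667
  S[A,C] = ((-0.6667)·(1.6667) + (-0.6667)·(-0.3333) + (2.3333)·(-1.3333) + (-2.6667)·(-1.3333) + (1.3333)·(0.6667) + (0.3333)·(0.6667)) / 5 = 0.6667/5 = 0.1333
  S[B,B] = ((1.6667)·(1.6667) + (0.6667)·(0.6667) + (-2.3333)·(-2.3333) + (1.6667)·(1.6667) + (0.6667)·(0.6667) + (-2.3333)·(-2.3333)) / 5 = 17.3333/5 = 3.4667
  S[B,C] = ((1.6667)·(1.6667) + (0.6667)·(-0.3333) + (-2.3333)·(-1.3333) + (1.6667)·(-1.3333) + (0.6667)·(0.6667) + (-2.3333)·(0.6667)) / 5 = 2.3333/5 = 0.4667
  S[C,C] = ((1.6667)·(1.6667) + (-0.3333)·(-0.3333) + (-1.3333)·(-1.3333) + (-1.3333)·(-1.3333) + (0.6667)·(0.6667) + (0.6667)·(0.6667)) / 5 = 7.3333/5 = 1.4667

S is symmetric (S[j,i] = S[i,j]). Assembling:

S = [[3.0667, -2.2667, 0.1333],
 [-2.2667, 3.4667, 0.4667],
 [0.1333, 0.4667, 1.4667]]


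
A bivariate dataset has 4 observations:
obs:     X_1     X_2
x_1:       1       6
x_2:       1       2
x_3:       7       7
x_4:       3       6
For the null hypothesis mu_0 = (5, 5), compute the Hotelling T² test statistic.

Step 1 — sample mean vector:
  mean(X_1) = (1 + 1 + 7 + 3) / 4 = 12/4 = 3
  mean(X_2) = (6 + 2 + 7 + 6) / 4 = 21/4 = 5.25
  x̄ = (3, 5.25),  deviation x̄ - mu_0 = (3, 5.25) - (5, 5) = (-2, 0.25).

Step 2 — sample covariance matrix, S[i,j] = (1/(n-1)) · Σ_k (x_{k,i} - mean_i) · (x_{k,j} - mean_j), divisor n-1 = 3:
  S[X_1,X_1] = ((-2)·(-2) + (-2)·(-2) + (4)·(4) + (0)·(0)) / 3 = 24/3 = 8
  S[X_1,X_2] = ((-2)·(0.75) + (-2)·(-3.25) + (4)·(1.75) + (0)·(0.75)) / 3 = 12/3 = 4
  S[X_2,X_2] = ((0.75)·(0.75) + (-3.25)·(-3.25) + (1.75)·(1.75) + (0.75)·(0.75)) / 3 = 14.75/3 = 4.9167
  S = [[8, 4],
 [4, 4.9167]].

Step 3 — invert S. det(S) = 8·4.9167 - (4)² = 23.3333.
  S^{-1} = (1/det) · [[d, -b], [-b, a]] = [[0.2107, -0.1714],
 [-0.1714, 0.3429]].

Step 4 — quadratic form (x̄ - mu_0)^T · S^{-1} · (x̄ - mu_0):
  S^{-1} · (x̄ - mu_0) = (-0.4643, 0.4286),
  (x̄ - mu_0)^T · [...] = (-2)·(-0.4643) + (0.25)·(0.4286) = 1.0357.

Step 5 — scale by n: T² = 4 · 1.0357 = 4.1429.

T² ≈ 4.1429


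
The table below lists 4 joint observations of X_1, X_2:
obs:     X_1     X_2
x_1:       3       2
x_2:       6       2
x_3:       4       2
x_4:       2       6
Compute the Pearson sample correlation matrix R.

Step 1 — column means:
  mean(X_1) = (3 + 6 + 4 + 2) / 4 = 15/4 = 3.75
  mean(X_2) = (2 + 2 + 2 + 6) / 4 = 12/4 = 3

Step 2 — sample variances and covariances s[i,j] = (1/(n-1)) · Σ_k (x_{k,i} - mean_i) · (x_{k,j} - mean_j), with n-1 = 3:
  s[X_1,X_1] = ((-0.75)·(-0.75) + (2.25)·(2.25) + (0.25)·(0.25) + (-1.75)·(-1.75)) / 3 = 8.75/3 = 2.9167
  s[X_1,X_2] = ((-0.75)·(-1) + (2.25)·(-1) + (0.25)·(-1) + (-1.75)·(3)) / 3 = -7/3 = -2.3333
  s[X_2,X_2] = ((-1)·(-1) + (-1)·(-1) + (-1)·(-1) + (3)·(3)) / 3 = 12/3 = 4
  Sample standard deviations s_i = √(s[i,i]):
  s(X_1) = √(2.9167) = 1.7078
  s(X_2) = √(4) = 2

Step 3 — r_{ij} = s_{ij} / (s_i · s_j):
  r[X_1,X_1] = 1 (diagonal).
  r[X_1,X_2] = -2.3333 / (1.7078 · 2) = -2.3333 / 3.4157 = -0.6831
  r[X_2,X_2] = 1 (diagonal).

R is symmetric with unit diagonal. Assembling:

R = [[1, -0.6831],
 [-0.6831, 1]]


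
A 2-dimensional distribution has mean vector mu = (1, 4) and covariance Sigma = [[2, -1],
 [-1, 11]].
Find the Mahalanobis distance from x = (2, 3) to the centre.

Step 1 — centre the observation: (x - mu) = (1, -1).

Step 2 — invert Sigma. det(Sigma) = 2·11 - (-1)² = 21.
  Sigma^{-1} = (1/det) · [[d, -b], [-b, a]] = [[0.5238, 0.0476],
 [0.0476, 0.0952]].

Step 3 — form the quadratic (x - mu)^T · Sigma^{-1} · (x - mu):
  Sigma^{-1} · (x - mu) = (0.4762, -0.0476).
  (x - mu)^T · [Sigma^{-1} · (x - mu)] = (1)·(0.4762) + (-1)·(-0.0476) = 0.5238.

Step 4 — take square root: d = √(0.5238) ≈ 0.7237.

d(x, mu) = √(0.5238) ≈ 0.7237


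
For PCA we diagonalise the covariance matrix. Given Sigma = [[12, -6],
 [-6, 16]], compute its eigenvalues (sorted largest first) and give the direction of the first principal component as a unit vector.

Step 1 — characteristic polynomial of 2×2 Sigma:
  det(Sigma - λI) = λ² - trace · λ + det = 0.
  trace = 12 + 16 = 28, det = 12·16 - (-6)² = 156.
Step 2 — discriminant:
  Δ = trace² - 4·det = 784 - 624 = 160.
Step 3 — eigenvalues:
  λ = (trace ± √Δ)/2 = (28 ± 12.6491)/2,
  λ_1 = 20.3246,  λ_2 = 7.6754.

Step 4 — unit eigenvector for λ_1: solve (Sigma - λ_1 I)v = 0. First row:
  (12 - 20.3246)·v_x + (-6)·v_y = 0, i.e. (-8.3246)·v_x + (-6)·v_y = 0,
  so v ∝ (b, λ_1 - a) = (-6, 8.3246); multiply by -1 so the first entry is positive: u = (6, -8.3246).
  ||u|| = √((6)² + (-8.3246)²) = √(105.2982) ≈ 10.2615,
  v_1 = u/||u|| ≈ (0.5847, -0.8112) (||v_1|| = 1).

λ_1 = 20.3246,  λ_2 = 7.6754;  v_1 ≈ (0.5847, -0.8112)


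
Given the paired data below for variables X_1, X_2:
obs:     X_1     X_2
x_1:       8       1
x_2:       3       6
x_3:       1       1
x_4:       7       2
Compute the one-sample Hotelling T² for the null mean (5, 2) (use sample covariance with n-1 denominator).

Step 1 — sample mean vector:
  mean(X_1) = (8 + 3 + 1 + 7) / 4 = 19/4 = 4.75
  mean(X_2) = (1 + 6 + 1 + 2) / 4 = 10/4 = 2.5
  x̄ = (4.75, 2.5),  deviation x̄ - mu_0 = (4.75, 2.5) - (5, 2) = (-0.25, 0.5).

Step 2 — sample covariance matrix, S[i,j] = (1/(n-1)) · Σ_k (x_{k,i} - mean_i) · (x_{k,j} - mean_j), divisor n-1 = 3:
  S[X_1,X_1] = ((3.25)·(3.25) + (-1.75)·(-1.75) + (-3.75)·(-3.75) + (2.25)·(2.25)) / 3 = 32.75/3 = 10.9167
  S[X_1,X_2] = ((3.25)·(-1.5) + (-1.75)·(3.5) + (-3.75)·(-1.5) + (2.25)·(-0.5)) / 3 = -6.5/3 = -2.1667
  S[X_2,X_2] = ((-1.5)·(-1.5) + (3.5)·(3.5) + (-1.5)·(-1.5) + (-0.5)·(-0.5)) / 3 = 17/3 = 5.6667
  S = [[10.9167, -2.1667],
 [-2.1667, 5.6667]].

Step 3 — invert S. det(S) = 10.9167·5.6667 - (-2.1667)² = 57.1667.
  S^{-1} = (1/det) · [[d, -b], [-b, a]] = [[0.0991, 0.0379],
 [0.0379, 0.191]].

Step 4 — quadratic form (x̄ - mu_0)^T · S^{-1} · (x̄ - mu_0):
  S^{-1} · (x̄ - mu_0) = (-0.0058, 0.086),
  (x̄ - mu_0)^T · [...] = (-0.25)·(-0.0058) + (0.5)·(0.086) = 0.0445.

Step 5 — scale by n: T² = 4 · 0.0445 = 0.1778.

T² ≈ 0.1778


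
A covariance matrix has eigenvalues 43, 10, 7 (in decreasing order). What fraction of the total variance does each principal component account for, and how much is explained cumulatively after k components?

Step 1 — total variance = trace(Sigma) = Σ λ_i = 43 + 10 + 7 = 60.

Step 2 — fraction explained by component i = λ_i / Σ λ:
  PC1: 43/60 = 0.7167
  PC2: 10/60 = 0.1667
  PC3: 7/60 = 0.1167

Step 3 — cumulative fraction after k components = (λ_1 + ... + λ_k) / Σ λ:
  k = 1: 43/60 = 0.7167
  k = 2: (43 + 10)/60 = 53/60 = 0.8833
  k = 3: (43 + 10 + 7)/60 = 60/60 = 1

Summary (fraction, with percent):

explained: PC1 0.7167 (71.67%), PC2 0.1667 (16.67%), PC3 0.1167 (11.67%);  cumulative: 0.7167, 0.8833, 1


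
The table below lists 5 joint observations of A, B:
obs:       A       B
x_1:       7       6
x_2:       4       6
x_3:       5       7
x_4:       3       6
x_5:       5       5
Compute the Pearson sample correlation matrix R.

Step 1 — column means:
  mean(A) = (7 + 4 + 5 + 3 + 5) / 5 = 24/5 = 4.8
  mean(B) = (6 + 6 + 7 + 6 + 5) / 5 = 30/5 = 6

Step 2 — sample variances and covariances s[i,j] = (1/(n-1)) · Σ_k (x_{k,i} - mean_i) · (x_{k,j} - mean_j), with n-1 = 4:
  s[A,A] = ((2.2)·(2.2) + (-0.8)·(-0.8) + (0.2)·(0.2) + (-1.8)·(-1.8) + (0.2)·(0.2)) / 4 = 8.8/4 = 2.2
  s[A,B] = ((2.2)·(0) + (-0.8)·(0) + (0.2)·(1) + (-1.8)·(0) + (0.2)·(-1)) / 4 = 0/4 = 0
  s[B,B] = ((0)·(0) + (0)·(0) + (1)·(1) + (0)·(0) + (-1)·(-1)) / 4 = 2/4 = 0.5
  Sample standard deviations s_i = √(s[i,i]):
  s(A) = √(2.2) = 1.4832
  s(B) = √(0.5) = 0.7071

Step 3 — r_{ij} = s_{ij} / (s_i · s_j):
  r[A,A] = 1 (diagonal).
  r[A,B] = 0 / (1.4832 · 0.7071) = 0 / 1.0488 = 0
  r[B,B] = 1 (diagonal).

R is symmetric with unit diagonal. Assembling:

R = [[1, 0],
 [0, 1]]


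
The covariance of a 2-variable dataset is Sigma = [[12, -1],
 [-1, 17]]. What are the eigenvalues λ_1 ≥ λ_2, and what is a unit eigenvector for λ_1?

Step 1 — characteristic polynomial of 2×2 Sigma:
  det(Sigma - λI) = λ² - trace · λ + det = 0.
  trace = 12 + 17 = 29, det = 12·17 - (-1)² = 203.
Step 2 — discriminant:
  Δ = trace² - 4·det = 841 - 812 = 29.
Step 3 — eigenvalues:
  λ = (trace ± √Δ)/2 = (29 ± 5.3852)/2,
  λ_1 = 17.1926,  λ_2 = 11.8074.

Step 4 — unit eigenvector for λ_1: solve (Sigma - λ_1 I)v = 0. First row:
  (12 - 17.1926)·v_x + (-1)·v_y = 0, i.e. (-5.1926)·v_x + (-1)·v_y = 0,
  so v ∝ (b, λ_1 - a) = (-1, 5.1926); multiply by -1 so the first entry is positive: u = (1, -5.1926).
  ||u|| = √((1)² + (-5.1926)²) = √(27.9629) ≈ 5.288,
  v_1 = u/||u|| ≈ (0.1891, -0.982) (||v_1|| = 1).

λ_1 = 17.1926,  λ_2 = 11.8074;  v_1 ≈ (0.1891, -0.982)


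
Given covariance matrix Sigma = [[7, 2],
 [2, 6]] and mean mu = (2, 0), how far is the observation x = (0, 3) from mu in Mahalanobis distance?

Step 1 — centre the observation: (x - mu) = (-2, 3).

Step 2 — invert Sigma. det(Sigma) = 7·6 - (2)² = 38.
  Sigma^{-1} = (1/det) · [[d, -b], [-b, a]] = [[0.1579, -0.0526],
 [-0.0526, 0.1842]].

Step 3 — form the quadratic (x - mu)^T · Sigma^{-1} · (x - mu):
  Sigma^{-1} · (x - mu) = (-0.4737, 0.6579).
  (x - mu)^T · [Sigma^{-1} · (x - mu)] = (-2)·(-0.4737) + (3)·(0.6579) = 2.9211.

Step 4 — take square root: d = √(2.9211) ≈ 1.7091.

d(x, mu) = √(2.9211) ≈ 1.7091


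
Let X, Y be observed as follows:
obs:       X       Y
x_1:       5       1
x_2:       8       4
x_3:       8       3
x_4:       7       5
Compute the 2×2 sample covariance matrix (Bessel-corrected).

Step 1 — column means:
  mean(X) = (5 + 8 + 8 + 7) / 4 = 28/4 = 7
  mean(Y) = (1 + 4 + 3 + 5) / 4 = 13/4 = 3.25

Step 2 — sample covariance S[i,j] = (1/(n-1)) · Σ_k (x_{k,i} - mean_i) · (x_{k,j} - mean_j), with n-1 = 3.
  S[X,X] = ((-2)·(-2) + (1)·(1) + (1)·(1) + (0)·(0)) / 3 = 6/3 = 2
  S[X,Y] = ((-2)·(-2.25) + (1)·(0.75) + (1)·(-0.25) + (0)·(1.75)) / 3 = 5/3 = 1.6667
  S[Y,Y] = ((-2.25)·(-2.25) + (0.75)·(0.75) + (-0.25)·(-0.25) + (1.75)·(1.75)) / 3 = 8.75/3 = 2.9167

S is symmetric (S[j,i] = S[i,j]). Assembling:

S = [[2, 1.6667],
 [1.6667, 2.9167]]


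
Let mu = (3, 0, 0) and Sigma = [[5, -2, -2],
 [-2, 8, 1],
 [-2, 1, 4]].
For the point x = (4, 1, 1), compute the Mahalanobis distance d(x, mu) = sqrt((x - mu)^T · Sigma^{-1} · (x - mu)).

Step 1 — centre the observation: (x - mu) = (1, 1, 1).

Step 2 — invert Sigma (cofactor / det for 3×3, or solve directly):
  Sigma^{-1} = [[0.2696, 0.0522, 0.1217],
 [0.0522, 0.1391, -0.0087],
 [0.1217, -0.0087, 0.313]].

Step 3 — form the quadratic (x - mu)^T · Sigma^{-1} · (x - mu):
  Sigma^{-1} · (x - mu) = (0.4435, 0.1826, 0.4261).
  (x - mu)^T · [Sigma^{-1} · (x - mu)] = (1)·(0.4435) + (1)·(0.1826) + (1)·(0.4261) = 1.0522.

Step 4 — take square root: d = √(1.0522) ≈ 1.0258.

d(x, mu) = √(1.0522) ≈ 1.0258


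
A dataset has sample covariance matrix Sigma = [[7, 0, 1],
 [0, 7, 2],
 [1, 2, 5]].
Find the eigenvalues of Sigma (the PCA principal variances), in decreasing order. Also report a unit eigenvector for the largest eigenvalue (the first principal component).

Step 1 — characteristic polynomial p(λ) = det(λI - Sigma) = λ³ - tr·λ² + c_1·λ - det, where tr = trace, c_1 = sum of the principal 2×2 minors, det = det(Sigma):
  tr = 7 + 7 + 5 = 19,
  c_1 = (7·7 - (0)²) + (7·5 - (1)²) + (7·5 - (2)²) = 49 + 34 + 31 = 114,
  det = 7·(7·5 - (2)²) - (0)·((0)·5 - (2)·(1)) + (1)·((0)·(2) - 7·(1)) = 7·(31) - (0)·(-2) + (1)·(-7) = 210.
  So p(λ) = λ³ - 19λ² + 114λ - 210.
Step 2 — look for an integer root (rational root theorem: any rational root is an integer divisor of 210). Testing λ = 7:
  p(7) = 343 - 931 + 798 - 210 = 0  ✓
  Dividing out (λ - 7): p(λ) = (λ - 7)(λ² - 12λ + 30).
Step 3 — remaining eigenvalues from the quadratic λ² - 12λ + 30 = 0:
  Δ = 12² - 4·30 = 144 - 120 = 24,  λ = (12 ± √24)/2 = (12 ± 4.899)/2 ≈ 8.4495 or 3.5505.
  Sorted: λ_1 = 8.4495,  λ_2 = 7,  λ_3 = 3.5505  (check: sum = 19 = tr ✓).

Step 4 — unit eigenvector for λ_1 ≈ 8.4495: v spans the null space of (Sigma - λ_1 I), whose rows are
  r_1 = (-1.4495, 0, 1),  r_2 = (0, -1.4495, 2),  r_3 = (1, 2, -3.4495).
  v is orthogonal to every row, so take v ∝ r_1 × r_2 = ((0)·(2) - (1)·(-1.4495), (1)·(0) - (-1.4495)·(2), (-1.4495)·(-1.4495) - (0)·(0)) ≈ (1.4495, 2.899, 2.101).
  Let u = (1.4495, 2.899, 2.101).
  ||u|| = √((1.4495)² + (2.899)² + (2.101)²) = √(14.9194) ≈ 3.8626,  v_1 = u/||u|| ≈ (0.3753, 0.7505, 0.5439) (||v_1|| = 1).

λ_1 = 8.4495,  λ_2 = 7,  λ_3 = 3.5505;  v_1 ≈ (0.3753, 0.7505, 0.5439)


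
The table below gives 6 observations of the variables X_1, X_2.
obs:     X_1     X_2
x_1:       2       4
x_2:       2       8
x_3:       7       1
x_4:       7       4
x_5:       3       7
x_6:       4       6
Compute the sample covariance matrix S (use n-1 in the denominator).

Step 1 — column means:
  mean(X_1) = (2 + 2 + 7 + 7 + 3 + 4) / 6 = 25/6 = 4.1667
  mean(X_2) = (4 + 8 + 1 + 4 + 7 + 6) / 6 = 30/6 = 5

Step 2 — sample covariance S[i,j] = (1/(n-1)) · Σ_k (x_{k,i} - mean_i) · (x_{k,j} - mean_j), with n-1 = 5.
  S[X_1,X_1] = ((-2.1667)·(-2.1667) + (-2.1667)·(-2.1667) + (2.8333)·(2.8333) + (2.8333)·(2.8333) + (-1.1667)·(-1.1667) + (-0.1667)·(-0.1667)) / 5 = 26.8333/5 = 5.3667
  S[X_1,X_2] = ((-2.1667)·(-1) + (-2.1667)·(3) + (2.8333)·(-4) + (2.8333)·(-1) + (-1.1667)·(2) + (-0.1667)·(1)) / 5 = -21/5 = -4.2
  S[X_2,X_2] = ((-1)·(-1) + (3)·(3) + (-4)·(-4) + (-1)·(-1) + (2)·(2) + (1)·(1)) / 5 = 32/5 = 6.4

S is symmetric (S[j,i] = S[i,j]). Assembling:

S = [[5.3667, -4.2],
 [-4.2, 6.4]]


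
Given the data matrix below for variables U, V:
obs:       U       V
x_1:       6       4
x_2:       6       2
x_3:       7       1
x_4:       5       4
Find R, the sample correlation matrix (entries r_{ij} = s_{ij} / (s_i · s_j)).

Step 1 — column means:
  mean(U) = (6 + 6 + 7 + 5) / 4 = 24/4 = 6
  mean(V) = (4 + 2 + 1 + 4) / 4 = 11/4 = 2.75

Step 2 — sample variances and covariances s[i,j] = (1/(n-1)) · Σ_k (x_{k,i} - mean_i) · (x_{k,j} - mean_j), with n-1 = 3:
  s[U,U] = ((0)·(0) + (0)·(0) + (1)·(1) + (-1)·(-1)) / 3 = 2/3 = 0.6667
  s[U,V] = ((0)·(1.25) + (0)·(-0.75) + (1)·(-1.75) + (-1)·(1.25)) / 3 = -3/3 = -1
  s[V,V] = ((1.25)·(1.25) + (-0.75)·(-0.75) + (-1.75)·(-1.75) + (1.25)·(1.25)) / 3 = 6.75/3 = 2.25
  Sample standard deviations s_i = √(s[i,i]):
  s(U) = √(0.6667) = 0.8165
  s(V) = √(2.25) = 1.5

Step 3 — r_{ij} = s_{ij} / (s_i · s_j):
  r[U,U] = 1 (diagonal).
  r[U,V] = -1 / (0.8165 · 1.5) = -1 / 1.2247 = -0.8165
  r[V,V] = 1 (diagonal).

R is symmetric with unit diagonal. Assembling:

R = [[1, -0.8165],
 [-0.8165, 1]]


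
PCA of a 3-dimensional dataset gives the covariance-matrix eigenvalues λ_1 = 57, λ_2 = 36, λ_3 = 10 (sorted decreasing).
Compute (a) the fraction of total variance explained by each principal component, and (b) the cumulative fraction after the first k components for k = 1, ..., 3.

Step 1 — total variance = trace(Sigma) = Σ λ_i = 57 + 36 + 10 = 103.

Step 2 — fraction explained by component i = λ_i / Σ λ:
  PC1: 57/103 = 0.5534
  PC2: 36/103 = 0.3495
  PC3: 10/103 = 0.0971

Step 3 — cumulative fraction after k components = (λ_1 + ... + λ_k) / Σ λ:
  k = 1: 57/103 = 0.5534
  k = 2: (57 + 36)/103 = 93/103 = 0.9029
  k = 3: (57 + 36 + 10)/103 = 103/103 = 1

Summary (fraction, with percent):

explained: PC1 0.5534 (55.34%), PC2 0.3495 (34.95%), PC3 0.0971 (9.71%);  cumulative: 0.5534, 0.9029, 1


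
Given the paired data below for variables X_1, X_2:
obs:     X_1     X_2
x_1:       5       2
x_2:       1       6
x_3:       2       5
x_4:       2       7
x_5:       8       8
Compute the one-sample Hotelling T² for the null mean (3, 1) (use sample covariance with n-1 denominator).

Step 1 — sample mean vector:
  mean(X_1) = (5 + 1 + 2 + 2 + 8) / 5 = 18/5 = 3.6
  mean(X_2) = (2 + 6 + 5 + 7 + 8) / 5 = 28/5 = 5.6
  x̄ = (3.6, 5.6),  deviation x̄ - mu_0 = (3.6, 5.6) - (3, 1) = (0.6, 4.6).

Step 2 — sample covariance matrix, S[i,j] = (1/(n-1)) · Σ_k (x_{k,i} - mean_i) · (x_{k,j} - mean_j), divisor n-1 = 4:
  S[X_1,X_1] = ((1.4)·(1.4) + (-2.6)·(-2.6) + (-1.6)·(-1.6) + (-1.6)·(-1.6) + (4.4)·(4.4)) / 4 = 33.2/4 = 8.3
  S[X_1,X_2] = ((1.4)·(-3.6) + (-2.6)·(0.4) + (-1.6)·(-0.6) + (-1.6)·(1.4) + (4.4)·(2.4)) / 4 = 3.2/4 = 0.8
  S[X_2,X_2] = ((-3.6)·(-3.6) + (0.4)·(0.4) + (-0.6)·(-0.6) + (1.4)·(1.4) + (2.4)·(2.4)) / 4 = 21.2/4 = 5.3
  S = [[8.3, 0.8],
 [0.8, 5.3]].

Step 3 — invert S. det(S) = 8.3·5.3 - (0.8)² = 43.35.
  S^{-1} = (1/det) · [[d, -b], [-b, a]] = [[0.1223, -0.0185],
 [-0.0185, 0.1915]].

Step 4 — quadratic form (x̄ - mu_0)^T · S^{-1} · (x̄ - mu_0):
  S^{-1} · (x̄ - mu_0) = (-0.0115, 0.8697),
  (x̄ - mu_0)^T · [...] = (0.6)·(-0.0115) + (4.6)·(0.8697) = 3.9935.

Step 5 — scale by n: T² = 5 · 3.9935 = 19.9677.

T² ≈ 19.9677


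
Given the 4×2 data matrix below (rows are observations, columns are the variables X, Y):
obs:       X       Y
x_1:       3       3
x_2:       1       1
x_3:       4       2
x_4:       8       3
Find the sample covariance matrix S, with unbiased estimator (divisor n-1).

Step 1 — column means:
  mean(X) = (3 + 1 + 4 + 8) / 4 = 16/4 = 4
  mean(Y) = (3 + 1 + 2 + 3) / 4 = 9/4 = 2.25

Step 2 — sample covariance S[i,j] = (1/(n-1)) · Σ_k (x_{k,i} - mean_i) · (x_{k,j} - mean_j), with n-1 = 3.
  S[X,X] = ((-1)·(-1) + (-3)·(-3) + (0)·(0) + (4)·(4)) / 3 = 26/3 = 8.6667
  S[X,Y] = ((-1)·(0.75) + (-3)·(-1.25) + (0)·(-0.25) + (4)·(0.75)) / 3 = 6/3 = 2
  S[Y,Y] = ((0.75)·(0.75) + (-1.25)·(-1.25) + (-0.25)·(-0.25) + (0.75)·(0.75)) / 3 = 2.75/3 = 0.9167

S is symmetric (S[j,i] = S[i,j]). Assembling:

S = [[8.6667, 2],
 [2, 0.9167]]


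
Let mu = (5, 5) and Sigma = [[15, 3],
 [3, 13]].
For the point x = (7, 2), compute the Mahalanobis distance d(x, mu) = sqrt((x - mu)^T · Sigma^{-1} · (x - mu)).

Step 1 — centre the observation: (x - mu) = (2, -3).

Step 2 — invert Sigma. det(Sigma) = 15·13 - (3)² = 186.
  Sigma^{-1} = (1/det) · [[d, -b], [-b, a]] = [[0.0699, -0.0161],
 [-0.0161, 0.0806]].

Step 3 — form the quadratic (x - mu)^T · Sigma^{-1} · (x - mu):
  Sigma^{-1} · (x - mu) = (0.1882, -0.2742).
  (x - mu)^T · [Sigma^{-1} · (x - mu)] = (2)·(0.1882) + (-3)·(-0.2742) = 1.1989.

Step 4 — take square root: d = √(1.1989) ≈ 1.095.

d(x, mu) = √(1.1989) ≈ 1.095


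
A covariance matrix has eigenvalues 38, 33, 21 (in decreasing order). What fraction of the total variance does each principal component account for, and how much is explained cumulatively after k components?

Step 1 — total variance = trace(Sigma) = Σ λ_i = 38 + 33 + 21 = 92.

Step 2 — fraction explained by component i = λ_i / Σ λ:
  PC1: 38/92 = 0.413
  PC2: 33/92 = 0.3587
  PC3: 21/92 = 0.2283

Step 3 — cumulative fraction after k components = (λ_1 + ... + λ_k) / Σ λ:
  k = 1: 38/92 = 0.413
  k = 2: (38 + 33)/92 = 71/92 = 0.7717
  k = 3: (38 + 33 + 21)/92 = 92/92 = 1

Summary (fraction, with percent):

explained: PC1 0.413 (41.3%), PC2 0.3587 (35.87%), PC3 0.2283 (22.83%);  cumulative: 0.413, 0.7717, 1


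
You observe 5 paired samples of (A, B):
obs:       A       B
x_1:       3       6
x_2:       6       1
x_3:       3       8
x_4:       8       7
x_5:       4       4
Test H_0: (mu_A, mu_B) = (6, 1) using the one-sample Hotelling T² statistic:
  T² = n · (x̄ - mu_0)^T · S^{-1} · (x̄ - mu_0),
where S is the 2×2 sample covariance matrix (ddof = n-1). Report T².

Step 1 — sample mean vector:
  mean(A) = (3 + 6 + 3 + 8 + 4) / 5 = 24/5 = 4.8
  mean(B) = (6 + 1 + 8 + 7 + 4) / 5 = 26/5 = 5.2
  x̄ = (4.8, 5.2),  deviation x̄ - mu_0 = (4.8, 5.2) - (6, 1) = (-1.2, 4.2).

Step 2 — sample covariance matrix, S[i,j] = (1/(n-1)) · Σ_k (x_{k,i} - mean_i) · (x_{k,j} - mean_j), divisor n-1 = 4:
  S[A,A] = ((-1.8)·(-1.8) + (1.2)·(1.2) + (-1.8)·(-1.8) + (3.2)·(3.2) + (-0.8)·(-0.8)) / 4 = 18.8/4 = 4.7
  S[A,B] = ((-1.8)·(0.8) + (1.2)·(-4.2) + (-1.8)·(2.8) + (3.2)·(1.8) + (-0.8)·(-1.2)) / 4 = -4.8/4 = -1.2
  S[B,B] = ((0.8)·(0.8) + (-4.2)·(-4.2) + (2.8)·(2.8) + (1.8)·(1.8) + (-1.2)·(-1.2)) / 4 = 30.8/4 = 7.7
  S = [[4.7, -1.2],
 [-1.2, 7.7]].

Step 3 — invert S. det(S) = 4.7·7.7 - (-1.2)² = 34.75.
  S^{-1} = (1/det) · [[d, -b], [-b, a]] = [[0.2216, 0.0345],
 [0.0345, 0.1353]].

Step 4 — quadratic form (x̄ - mu_0)^T · S^{-1} · (x̄ - mu_0):
  S^{-1} · (x̄ - mu_0) = (-0.1209, 0.5266),
  (x̄ - mu_0)^T · [...] = (-1.2)·(-0.1209) + (4.2)·(0.5266) = 2.3568.

Step 5 — scale by n: T² = 5 · 2.3568 = 11.7842.

T² ≈ 11.7842


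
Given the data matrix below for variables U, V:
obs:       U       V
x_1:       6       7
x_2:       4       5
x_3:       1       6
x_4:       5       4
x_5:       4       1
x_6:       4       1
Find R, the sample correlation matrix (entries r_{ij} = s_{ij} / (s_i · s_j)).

Step 1 — column means:
  mean(U) = (6 + 4 + 1 + 5 + 4 + 4) / 6 = 24/6 = 4
  mean(V) = (7 + 5 + 6 + 4 + 1 + 1) / 6 = 24/6 = 4

Step 2 — sample variances and covariances s[i,j] = (1/(n-1)) · Σ_k (x_{k,i} - mean_i) · (x_{k,j} - mean_j), with n-1 = 5:
  s[U,U] = ((2)·(2) + (0)·(0) + (-3)·(-3) + (1)·(1) + (0)·(0) + (0)·(0)) / 5 = 14/5 = 2.8
  s[U,V] = ((2)·(3) + (0)·(1) + (-3)·(2) + (1)·(0) + (0)·(-3) + (0)·(-3)) / 5 = 0/5 = 0
  s[V,V] = ((3)·(3) + (1)·(1) + (2)·(2) + (0)·(0) + (-3)·(-3) + (-3)·(-3)) / 5 = 32/5 = 6.4
  Sample standard deviations s_i = √(s[i,i]):
  s(U) = √(2.8) = 1.6733
  s(V) = √(6.4) = 2.5298

Step 3 — r_{ij} = s_{ij} / (s_i · s_j):
  r[U,U] = 1 (diagonal).
  r[U,V] = 0 / (1.6733 · 2.5298) = 0 / 4.2332 = 0
  r[V,V] = 1 (diagonal).

R is symmetric with unit diagonal. Assembling:

R = [[1, 0],
 [0, 1]]


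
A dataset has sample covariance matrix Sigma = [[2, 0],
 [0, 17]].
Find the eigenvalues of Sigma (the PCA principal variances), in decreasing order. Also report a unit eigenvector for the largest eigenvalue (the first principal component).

Step 1 — characteristic polynomial of 2×2 Sigma:
  det(Sigma - λI) = λ² - trace · λ + det = 0.
  trace = 2 + 17 = 19, det = 2·17 - (0)² = 34.
Step 2 — discriminant:
  Δ = trace² - 4·det = 361 - 136 = 225.
Step 3 — eigenvalues:
  λ = (trace ± √Δ)/2 = (19 ± 15)/2,
  λ_1 = 17,  λ_2 = 2.

Step 4 — unit eigenvector for λ_1: Sigma is diagonal, so its eigenvectors are the coordinate axes. λ_1 = 17 is the diagonal entry on the second coordinate axis, hence
  v_1 = (0, 1) (||v_1|| = 1).

λ_1 = 17,  λ_2 = 2;  v_1 ≈ (0, 1)


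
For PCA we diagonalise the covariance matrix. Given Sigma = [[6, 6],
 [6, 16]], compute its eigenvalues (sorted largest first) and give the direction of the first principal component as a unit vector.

Step 1 — characteristic polynomial of 2×2 Sigma:
  det(Sigma - λI) = λ² - trace · λ + det = 0.
  trace = 6 + 16 = 22, det = 6·16 - (6)² = 60.
Step 2 — discriminant:
  Δ = trace² - 4·det = 484 - 240 = 244.
Step 3 — eigenvalues:
  λ = (trace ± √Δ)/2 = (22 ± 15.6205)/2,
  λ_1 = 18.8102,  λ_2 = 3.1898.

Step 4 — unit eigenvector for λ_1: solve (Sigma - λ_1 I)v = 0. First row:
  (6 - 18.8102)·v_x + (6)·v_y = 0, i.e. (-12.8102)·v_x + (6)·v_y = 0,
  so v ∝ (b, λ_1 - a) = (6, 12.8102) = u.
  ||u|| = √((6)² + (12.8102)²) = √(200.1025) ≈ 14.1458,
  v_1 = u/||u|| ≈ (0.4242, 0.9056) (||v_1|| = 1).

λ_1 = 18.8102,  λ_2 = 3.1898;  v_1 ≈ (0.4242, 0.9056)


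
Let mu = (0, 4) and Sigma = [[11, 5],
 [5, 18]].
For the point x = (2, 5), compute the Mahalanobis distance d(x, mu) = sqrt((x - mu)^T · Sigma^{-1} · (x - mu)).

Step 1 — centre the observation: (x - mu) = (2, 1).

Step 2 — invert Sigma. det(Sigma) = 11·18 - (5)² = 173.
  Sigma^{-1} = (1/det) · [[d, -b], [-b, a]] = [[0.104, -0.0289],
 [-0.0289, 0.0636]].

Step 3 — form the quadratic (x - mu)^T · Sigma^{-1} · (x - mu):
  Sigma^{-1} · (x - mu) = (0.1792, 0.0058).
  (x - mu)^T · [Sigma^{-1} · (x - mu)] = (2)·(0.1792) + (1)·(0.0058) = 0.3642.

Step 4 — take square root: d = √(0.3642) ≈ 0.6035.

d(x, mu) = √(0.3642) ≈ 0.6035


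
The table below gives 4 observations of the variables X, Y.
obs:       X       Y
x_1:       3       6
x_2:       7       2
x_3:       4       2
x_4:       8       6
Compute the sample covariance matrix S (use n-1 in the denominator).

Step 1 — column means:
  mean(X) = (3 + 7 + 4 + 8) / 4 = 22/4 = 5.5
  mean(Y) = (6 + 2 + 2 + 6) / 4 = 16/4 = 4

Step 2 — sample covariance S[i,j] = (1/(n-1)) · Σ_k (x_{k,i} - mean_i) · (x_{k,j} - mean_j), with n-1 = 3.
  S[X,X] = ((-2.5)·(-2.5) + (1.5)·(1.5) + (-1.5)·(-1.5) + (2.5)·(2.5)) / 3 = 17/3 = 5.6667
  S[X,Y] = ((-2.5)·(2) + (1.5)·(-2) + (-1.5)·(-2) + (2.5)·(2)) / 3 = 0/3 = 0
  S[Y,Y] = ((2)·(2) + (-2)·(-2) + (-2)·(-2) + (2)·(2)) / 3 = 16/3 = 5.3333

S is symmetric (S[j,i] = S[i,j]). Assembling:

S = [[5.6667, 0],
 [0, 5.3333]]


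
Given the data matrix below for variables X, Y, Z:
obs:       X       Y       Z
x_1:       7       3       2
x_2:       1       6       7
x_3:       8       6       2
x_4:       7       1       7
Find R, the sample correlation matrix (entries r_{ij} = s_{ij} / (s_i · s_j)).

Step 1 — column means:
  mean(X) = (7 + 1 + 8 + 7) / 4 = 23/4 = 5.75
  mean(Y) = (3 + 6 + 6 + 1) / 4 = 16/4 = 4
  mean(Z) = (2 + 7 + 2 + 7) / 4 = 18/4 = 4.5

Step 2 — sample variances and covariances s[i,j] = (1/(n-1)) · Σ_k (x_{k,i} - mean_i) · (x_{k,j} - mean_j), with n-1 = 3:
  s[X,X] = ((1.25)·(1.25) + (-4.75)·(-4.75) + (2.25)·(2.25) + (1.25)·(1.25)) / 3 = 30.75/3 = 10.25
  s[X,Y] = ((1.25)·(-1) + (-4.75)·(2) + (2.25)·(2) + (1.25)·(-3)) / 3 = -10/3 = -3.3333
  s[X,Z] = ((1.25)·(-2.5) + (-4.75)·(2.5) + (2.25)·(-2.5) + (1.25)·(2.5)) / 3 = -17.5/3 = -5.8333
  s[Y,Y] = ((-1)·(-1) + (2)·(2) + (2)·(2) + (-3)·(-3)) / 3 = 18/3 = 6
  s[Y,Z] = ((-1)·(-2.5) + (2)·(2.5) + (2)·(-2.5) + (-3)·(2.5)) / 3 = -5/3 = -1.6667
  s[Z,Z] = ((-2.5)·(-2.5) + (2.5)·(2.5) + (-2.5)·(-2.5) + (2.5)·(2.5)) / 3 = 25/3 = 8.3333
  Sample standard deviations s_i = √(s[i,i]):
  s(X) = √(10.25) = 3.2016
  s(Y) = √(6) = 2.4495
  s(Z) = √(8.3333) = 2.8868

Step 3 — r_{ij} = s_{ij} / (s_i · s_j):
  r[X,X] = 1 (diagonal).
  r[X,Y] = -3.3333 / (3.2016 · 2.4495) = -3.3333 / 7.8422 = -0.4251
  r[X,Z] = -5.8333 / (3.2016 · 2.8868) = -5.8333 / 9.2421 = -0.6312
  r[Y,Y] = 1 (diagonal).
  r[Y,Z] = -1.6667 / (2.4495 · 2.8868) = -1.6667 / 7.0711 = -0.2357
  r[Z,Z] = 1 (diagonal).

R is symmetric with unit diagonal. Assembling:

R = [[1, -0.4251, -0.6312],
 [-0.4251, 1, -0.2357],
 [-0.6312, -0.2357, 1]]
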